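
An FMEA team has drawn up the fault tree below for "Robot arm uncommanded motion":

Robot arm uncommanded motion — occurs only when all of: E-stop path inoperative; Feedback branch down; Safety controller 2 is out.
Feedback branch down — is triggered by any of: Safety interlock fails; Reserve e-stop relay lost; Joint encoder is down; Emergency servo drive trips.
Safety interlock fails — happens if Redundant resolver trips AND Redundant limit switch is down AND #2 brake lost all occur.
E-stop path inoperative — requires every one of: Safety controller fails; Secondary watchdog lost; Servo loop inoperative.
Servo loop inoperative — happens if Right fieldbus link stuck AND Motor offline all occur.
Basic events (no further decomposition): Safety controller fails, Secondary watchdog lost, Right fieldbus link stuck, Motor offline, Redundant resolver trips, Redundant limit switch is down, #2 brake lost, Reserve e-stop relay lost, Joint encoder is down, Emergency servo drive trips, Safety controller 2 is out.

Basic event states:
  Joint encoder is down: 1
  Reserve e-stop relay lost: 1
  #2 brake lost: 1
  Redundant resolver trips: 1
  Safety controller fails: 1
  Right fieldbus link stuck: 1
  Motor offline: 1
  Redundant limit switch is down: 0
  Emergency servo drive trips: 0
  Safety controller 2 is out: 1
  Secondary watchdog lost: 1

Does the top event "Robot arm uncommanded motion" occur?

Servo loop inoperative [AND]: Right fieldbus link stuck=occurs, Motor offline=occurs → all inputs occur → occurs.
E-stop path inoperative [AND]: Safety controller fails=occurs, Secondary watchdog lost=occurs, Servo loop inoperative=occurs → all inputs occur → occurs.
Safety interlock fails [AND]: Redundant resolver trips=occurs, Redundant limit switch is down=not, #2 brake lost=occurs → not all inputs occur → does not occur.
Feedback branch down [OR]: Safety interlock fails=not, Reserve e-stop relay lost=occurs, Joint encoder is down=occurs, Emergency servo drive trips=not → at least one input occurs → occurs.
Robot arm uncommanded motion [AND]: E-stop path inoperative=occurs, Feedback branch down=occurs, Safety controller 2 is out=occurs → all inputs occur → occurs.

Yes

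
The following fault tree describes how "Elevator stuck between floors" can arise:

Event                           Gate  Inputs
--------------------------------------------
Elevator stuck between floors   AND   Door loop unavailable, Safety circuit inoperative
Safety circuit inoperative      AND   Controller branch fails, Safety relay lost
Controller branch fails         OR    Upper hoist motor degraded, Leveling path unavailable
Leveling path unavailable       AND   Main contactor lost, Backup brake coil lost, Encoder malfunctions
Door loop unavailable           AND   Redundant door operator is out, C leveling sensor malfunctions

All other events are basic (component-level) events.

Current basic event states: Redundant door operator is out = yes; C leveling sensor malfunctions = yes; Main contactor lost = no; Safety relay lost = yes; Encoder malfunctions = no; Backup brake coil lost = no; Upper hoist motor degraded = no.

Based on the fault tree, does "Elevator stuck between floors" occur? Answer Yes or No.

Door loop unavailable [AND]: Redundant door operator is out=occurs, C leveling sensor malfunctions=occurs → all inputs occur → occurs.
Leveling path unavailable [AND]: Main contactor lost=not, Backup brake coil lost=not, Encoder malfunctions=not → not all inputs occur → does not occur.
Controller branch fails [OR]: Upper hoist motor degraded=not, Leveling path unavailable=not → no input occurs → does not occur.
Safety circuit inoperative [AND]: Controller branch fails=not, Safety relay lost=occurs → not all inputs occur → does not occur.
Elevator stuck between floors [AND]: Door loop unavailable=occurs, Safety circuit inoperative=not → not all inputs occur → does not occur.

No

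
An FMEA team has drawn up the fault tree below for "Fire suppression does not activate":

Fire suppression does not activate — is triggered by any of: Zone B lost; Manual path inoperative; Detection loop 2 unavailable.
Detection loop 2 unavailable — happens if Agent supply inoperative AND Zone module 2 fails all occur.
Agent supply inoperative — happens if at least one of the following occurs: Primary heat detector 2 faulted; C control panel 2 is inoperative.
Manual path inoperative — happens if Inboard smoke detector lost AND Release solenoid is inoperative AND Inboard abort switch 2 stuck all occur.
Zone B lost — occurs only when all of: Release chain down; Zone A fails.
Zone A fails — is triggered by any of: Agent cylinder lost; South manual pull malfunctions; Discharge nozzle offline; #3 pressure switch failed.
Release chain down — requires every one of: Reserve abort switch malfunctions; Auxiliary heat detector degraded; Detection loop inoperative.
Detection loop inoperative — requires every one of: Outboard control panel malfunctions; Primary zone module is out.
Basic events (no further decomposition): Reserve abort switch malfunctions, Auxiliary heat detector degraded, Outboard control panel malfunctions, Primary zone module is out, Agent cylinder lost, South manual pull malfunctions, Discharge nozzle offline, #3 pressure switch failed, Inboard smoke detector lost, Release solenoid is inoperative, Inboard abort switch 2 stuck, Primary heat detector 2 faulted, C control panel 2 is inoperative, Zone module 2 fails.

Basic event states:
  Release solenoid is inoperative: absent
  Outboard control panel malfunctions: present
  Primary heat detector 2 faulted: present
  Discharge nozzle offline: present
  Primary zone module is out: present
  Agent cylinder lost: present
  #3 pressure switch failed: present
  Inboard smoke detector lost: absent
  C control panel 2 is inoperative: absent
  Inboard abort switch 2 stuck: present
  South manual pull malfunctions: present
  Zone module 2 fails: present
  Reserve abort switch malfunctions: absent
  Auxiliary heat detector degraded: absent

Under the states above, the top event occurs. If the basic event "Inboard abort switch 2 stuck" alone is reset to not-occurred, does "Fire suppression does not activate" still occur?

Yes

Counterfactual: set "Inboard abort switch 2 stuck" to not occurred.
Detection loop inoperative [AND]: Outboard control panel malfunctions=occurs, Primary zone module is out=occurs → all inputs occur → occurs.
Release chain down [AND]: Reserve abort switch malfunctions=not, Auxiliary heat detector degraded=not, Detection loop inoperative=occurs → not all inputs occur → does not occur.
Zone A fails [OR]: Agent cylinder lost=occurs, South manual pull malfunctions=occurs, Discharge nozzle offline=occurs, #3 pressure switch failed=occurs → at least one input occurs → occurs.
Zone B lost [AND]: Release chain down=not, Zone A fails=occurs → not all inputs occur → does not occur.
Manual path inoperative [AND]: Inboard smoke detector lost=not, Release solenoid is inoperative=not, Inboard abort switch 2 stuck=not → not all inputs occur → does not occur.
Agent supply inoperative [OR]: Primary heat detector 2 faulted=occurs, C control panel 2 is inoperative=not → at least one input occurs → occurs.
Detection loop 2 unavailable [AND]: Agent supply inoperative=occurs, Zone module 2 fails=occurs → all inputs occur → occurs.
Fire suppression does not activate [OR]: Zone B lost=not, Manual path inoperative=not, Detection loop 2 unavailable=occurs → at least one input occurs → occurs.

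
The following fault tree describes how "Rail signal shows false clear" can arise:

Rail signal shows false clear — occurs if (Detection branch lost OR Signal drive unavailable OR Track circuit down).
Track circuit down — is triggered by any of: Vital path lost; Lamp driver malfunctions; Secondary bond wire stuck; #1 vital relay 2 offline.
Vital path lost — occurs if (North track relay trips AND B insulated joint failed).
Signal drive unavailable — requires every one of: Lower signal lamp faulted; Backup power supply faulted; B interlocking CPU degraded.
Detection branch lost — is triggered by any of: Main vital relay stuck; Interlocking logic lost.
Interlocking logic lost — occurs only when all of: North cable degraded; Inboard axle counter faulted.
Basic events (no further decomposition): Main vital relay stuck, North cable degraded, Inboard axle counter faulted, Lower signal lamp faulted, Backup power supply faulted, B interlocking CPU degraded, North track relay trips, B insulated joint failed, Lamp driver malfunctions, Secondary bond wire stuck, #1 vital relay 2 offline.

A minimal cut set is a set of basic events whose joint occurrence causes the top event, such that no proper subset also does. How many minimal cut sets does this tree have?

7

Interlocking logic lost [AND]: one cut set from each child combined → 1 × 1 = 1 cut set(s).
Detection branch lost [OR]: union of children's cut sets → 2 cut set(s).
Signal drive unavailable [AND]: one cut set from each child combined → 1 × 1 × 1 = 1 cut set(s).
Vital path lost [AND]: one cut set from each child combined → 1 × 1 = 1 cut set(s).
Track circuit down [OR]: union of children's cut sets → 4 cut set(s).
Rail signal shows false clear [OR]: union of children's cut sets → 7 cut set(s).
Minimal cut sets: {Main vital relay stuck}; {Inboard axle counter faulted, North cable degraded}; {B interlocking CPU degraded, Backup power supply faulted, Lower signal lamp faulted}; {B insulated joint failed, North track relay trips}; {Lamp driver malfunctions}; {Secondary bond wire stuck}; {#1 vital relay 2 offline}.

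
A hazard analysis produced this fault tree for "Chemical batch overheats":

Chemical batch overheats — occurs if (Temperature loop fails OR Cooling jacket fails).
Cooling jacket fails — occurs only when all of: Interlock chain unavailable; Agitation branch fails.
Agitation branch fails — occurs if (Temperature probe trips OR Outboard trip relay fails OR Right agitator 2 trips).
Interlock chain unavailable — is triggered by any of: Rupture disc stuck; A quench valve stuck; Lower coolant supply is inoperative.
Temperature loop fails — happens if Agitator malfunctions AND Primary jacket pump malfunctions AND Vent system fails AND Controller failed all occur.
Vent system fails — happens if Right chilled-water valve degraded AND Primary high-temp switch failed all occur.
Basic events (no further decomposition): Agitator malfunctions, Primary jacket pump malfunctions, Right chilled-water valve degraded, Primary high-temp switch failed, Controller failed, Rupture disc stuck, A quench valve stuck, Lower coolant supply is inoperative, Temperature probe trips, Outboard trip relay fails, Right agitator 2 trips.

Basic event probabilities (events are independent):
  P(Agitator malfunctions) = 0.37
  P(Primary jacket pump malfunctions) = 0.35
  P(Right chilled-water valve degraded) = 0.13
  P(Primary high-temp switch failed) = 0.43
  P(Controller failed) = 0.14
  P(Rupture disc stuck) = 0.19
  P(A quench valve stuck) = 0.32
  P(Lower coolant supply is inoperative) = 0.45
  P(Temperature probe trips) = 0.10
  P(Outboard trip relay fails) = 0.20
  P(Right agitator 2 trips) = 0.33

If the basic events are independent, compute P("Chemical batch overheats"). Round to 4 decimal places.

P(Vent system fails) [AND] = 0.13 × 0.43 = 0.055900
P(Temperature loop fails) [AND] = 0.37 × 0.35 × 0.055900 × 0.14 = 0.001013
P(Interlock chain unavailable) [OR] = 1 − (1−0.19) × (1−0.32) × (1−0.45) = 0.697060
P(Agitation branch fails) [OR] = 1 − (1−0.10) × (1−0.20) × (1−0.33) = 0.517600
P(Cooling jacket fails) [AND] = 0.697060 × 0.517600 = 0.360798
P(Chemical batch overheats) [OR] = 1 − (1−0.001013) × (1−0.360798) = 0.361446
Rounded to 4 decimal places: P(Chemical batch overheats) ≈ 0.3614.

0.3614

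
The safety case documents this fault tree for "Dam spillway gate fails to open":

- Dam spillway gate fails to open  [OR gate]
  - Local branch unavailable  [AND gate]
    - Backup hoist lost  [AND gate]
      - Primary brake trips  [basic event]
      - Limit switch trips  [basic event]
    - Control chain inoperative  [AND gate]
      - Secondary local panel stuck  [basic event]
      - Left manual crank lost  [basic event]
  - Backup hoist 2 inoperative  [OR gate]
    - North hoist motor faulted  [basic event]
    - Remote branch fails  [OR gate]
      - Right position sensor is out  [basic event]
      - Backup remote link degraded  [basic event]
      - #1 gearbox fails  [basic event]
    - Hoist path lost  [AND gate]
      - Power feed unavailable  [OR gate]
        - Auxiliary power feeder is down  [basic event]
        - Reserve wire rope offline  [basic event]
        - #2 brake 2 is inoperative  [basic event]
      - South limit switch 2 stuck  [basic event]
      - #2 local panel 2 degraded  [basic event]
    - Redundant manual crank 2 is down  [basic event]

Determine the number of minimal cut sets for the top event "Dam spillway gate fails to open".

9

Backup hoist lost [AND]: one cut set from each child combined → 1 × 1 = 1 cut set(s).
Control chain inoperative [AND]: one cut set from each child combined → 1 × 1 = 1 cut set(s).
Local branch unavailable [AND]: one cut set from each child combined → 1 × 1 = 1 cut set(s).
Remote branch fails [OR]: union of children's cut sets → 3 cut set(s).
Power feed unavailable [OR]: union of children's cut sets → 3 cut set(s).
Hoist path lost [AND]: one cut set from each child combined → 3 × 1 × 1 = 3 cut set(s).
Backup hoist 2 inoperative [OR]: union of children's cut sets → 8 cut set(s).
Dam spillway gate fails to open [OR]: union of children's cut sets → 9 cut set(s).
Minimal cut sets: {Left manual crank lost, Limit switch trips, Primary brake trips, Secondary local panel stuck}; {North hoist motor faulted}; {Right position sensor is out}; {Backup remote link degraded}; {#1 gearbox fails}; {#2 local panel 2 degraded, Auxiliary power feeder is down, South limit switch 2 stuck}; {#2 local panel 2 degraded, Reserve wire rope offline, South limit switch 2 stuck}; {#2 brake 2 is inoperative, #2 local panel 2 degraded, South limit switch 2 stuck}; {Redundant manual crank 2 is down}.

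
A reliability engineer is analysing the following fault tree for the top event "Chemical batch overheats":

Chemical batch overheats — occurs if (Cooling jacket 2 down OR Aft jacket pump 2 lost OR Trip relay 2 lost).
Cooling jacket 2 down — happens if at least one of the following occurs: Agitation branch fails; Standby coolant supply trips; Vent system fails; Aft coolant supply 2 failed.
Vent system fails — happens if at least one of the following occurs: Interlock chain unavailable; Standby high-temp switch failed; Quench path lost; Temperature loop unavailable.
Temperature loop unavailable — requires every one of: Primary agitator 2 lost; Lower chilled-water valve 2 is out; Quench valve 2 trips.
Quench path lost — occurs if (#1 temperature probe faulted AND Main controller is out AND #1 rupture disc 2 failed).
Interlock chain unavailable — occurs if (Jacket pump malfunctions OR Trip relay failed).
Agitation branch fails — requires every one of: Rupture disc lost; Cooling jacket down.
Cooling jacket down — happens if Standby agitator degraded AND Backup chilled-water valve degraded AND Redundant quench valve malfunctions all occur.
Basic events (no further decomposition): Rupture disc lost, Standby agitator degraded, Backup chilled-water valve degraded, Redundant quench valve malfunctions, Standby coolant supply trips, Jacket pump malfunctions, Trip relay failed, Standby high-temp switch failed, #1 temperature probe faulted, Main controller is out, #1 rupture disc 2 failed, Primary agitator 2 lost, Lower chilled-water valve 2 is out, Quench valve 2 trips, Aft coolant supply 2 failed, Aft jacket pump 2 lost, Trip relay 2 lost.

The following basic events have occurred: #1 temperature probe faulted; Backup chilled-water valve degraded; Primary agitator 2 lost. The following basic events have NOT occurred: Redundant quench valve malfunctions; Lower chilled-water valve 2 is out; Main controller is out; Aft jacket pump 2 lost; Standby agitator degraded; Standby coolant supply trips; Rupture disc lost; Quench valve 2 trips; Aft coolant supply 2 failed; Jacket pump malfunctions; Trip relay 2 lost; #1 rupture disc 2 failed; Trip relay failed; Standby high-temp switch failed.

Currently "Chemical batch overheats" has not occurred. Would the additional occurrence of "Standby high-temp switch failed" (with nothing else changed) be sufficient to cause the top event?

Counterfactual: set "Standby high-temp switch failed" to occurred.
Cooling jacket down [AND]: Standby agitator degraded=not, Backup chilled-water valve degraded=occurs, Redundant quench valve malfunctions=not → not all inputs occur → does not occur.
Agitation branch fails [AND]: Rupture disc lost=not, Cooling jacket down=not → not all inputs occur → does not occur.
Interlock chain unavailable [OR]: Jacket pump malfunctions=not, Trip relay failed=not → no input occurs → does not occur.
Quench path lost [AND]: #1 temperature probe faulted=occurs, Main controller is out=not, #1 rupture disc 2 failed=not → not all inputs occur → does not occur.
Temperature loop unavailable [AND]: Primary agitator 2 lost=occurs, Lower chilled-water valve 2 is out=not, Quench valve 2 trips=not → not all inputs occur → does not occur.
Vent system fails [OR]: Interlock chain unavailable=not, Standby high-temp switch failed=occurs, Quench path lost=not, Temperature loop unavailable=not → at least one input occurs → occurs.
Cooling jacket 2 down [OR]: Agitation branch fails=not, Standby coolant supply trips=not, Vent system fails=occurs, Aft coolant supply 2 failed=not → at least one input occurs → occurs.
Chemical batch overheats [OR]: Cooling jacket 2 down=occurs, Aft jacket pump 2 lost=not, Trip relay 2 lost=not → at least one input occurs → occurs.

Yes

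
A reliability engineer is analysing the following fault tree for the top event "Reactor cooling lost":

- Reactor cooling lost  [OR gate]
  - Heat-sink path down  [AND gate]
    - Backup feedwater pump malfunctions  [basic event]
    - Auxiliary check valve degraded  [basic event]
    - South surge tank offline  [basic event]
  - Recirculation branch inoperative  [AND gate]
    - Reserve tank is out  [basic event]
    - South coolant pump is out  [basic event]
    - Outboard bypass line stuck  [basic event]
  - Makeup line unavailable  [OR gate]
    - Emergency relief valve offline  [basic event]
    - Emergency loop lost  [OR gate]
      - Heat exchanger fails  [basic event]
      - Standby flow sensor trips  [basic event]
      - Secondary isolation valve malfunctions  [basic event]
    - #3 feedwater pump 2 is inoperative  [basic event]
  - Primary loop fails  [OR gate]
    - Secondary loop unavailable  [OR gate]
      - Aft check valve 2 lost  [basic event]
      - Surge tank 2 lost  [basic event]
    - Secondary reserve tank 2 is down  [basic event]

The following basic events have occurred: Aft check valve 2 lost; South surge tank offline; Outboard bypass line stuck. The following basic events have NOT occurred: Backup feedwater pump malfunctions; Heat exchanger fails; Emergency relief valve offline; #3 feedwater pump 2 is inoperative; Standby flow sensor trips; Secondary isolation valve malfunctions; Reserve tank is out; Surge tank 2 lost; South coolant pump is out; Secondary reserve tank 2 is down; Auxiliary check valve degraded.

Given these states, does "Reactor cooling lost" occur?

Yes

Heat-sink path down [AND]: Backup feedwater pump malfunctions=not, Auxiliary check valve degraded=not, South surge tank offline=occurs → not all inputs occur → does not occur.
Recirculation branch inoperative [AND]: Reserve tank is out=not, South coolant pump is out=not, Outboard bypass line stuck=occurs → not all inputs occur → does not occur.
Emergency loop lost [OR]: Heat exchanger fails=not, Standby flow sensor trips=not, Secondary isolation valve malfunctions=not → no input occurs → does not occur.
Makeup line unavailable [OR]: Emergency relief valve offline=not, Emergency loop lost=not, #3 feedwater pump 2 is inoperative=not → no input occurs → does not occur.
Secondary loop unavailable [OR]: Aft check valve 2 lost=occurs, Surge tank 2 lost=not → at least one input occurs → occurs.
Primary loop fails [OR]: Secondary loop unavailable=occurs, Secondary reserve tank 2 is down=not → at least one input occurs → occurs.
Reactor cooling lost [OR]: Heat-sink path down=not, Recirculation branch inoperative=not, Makeup line unavailable=not, Primary loop fails=occurs → at least one input occurs → occurs.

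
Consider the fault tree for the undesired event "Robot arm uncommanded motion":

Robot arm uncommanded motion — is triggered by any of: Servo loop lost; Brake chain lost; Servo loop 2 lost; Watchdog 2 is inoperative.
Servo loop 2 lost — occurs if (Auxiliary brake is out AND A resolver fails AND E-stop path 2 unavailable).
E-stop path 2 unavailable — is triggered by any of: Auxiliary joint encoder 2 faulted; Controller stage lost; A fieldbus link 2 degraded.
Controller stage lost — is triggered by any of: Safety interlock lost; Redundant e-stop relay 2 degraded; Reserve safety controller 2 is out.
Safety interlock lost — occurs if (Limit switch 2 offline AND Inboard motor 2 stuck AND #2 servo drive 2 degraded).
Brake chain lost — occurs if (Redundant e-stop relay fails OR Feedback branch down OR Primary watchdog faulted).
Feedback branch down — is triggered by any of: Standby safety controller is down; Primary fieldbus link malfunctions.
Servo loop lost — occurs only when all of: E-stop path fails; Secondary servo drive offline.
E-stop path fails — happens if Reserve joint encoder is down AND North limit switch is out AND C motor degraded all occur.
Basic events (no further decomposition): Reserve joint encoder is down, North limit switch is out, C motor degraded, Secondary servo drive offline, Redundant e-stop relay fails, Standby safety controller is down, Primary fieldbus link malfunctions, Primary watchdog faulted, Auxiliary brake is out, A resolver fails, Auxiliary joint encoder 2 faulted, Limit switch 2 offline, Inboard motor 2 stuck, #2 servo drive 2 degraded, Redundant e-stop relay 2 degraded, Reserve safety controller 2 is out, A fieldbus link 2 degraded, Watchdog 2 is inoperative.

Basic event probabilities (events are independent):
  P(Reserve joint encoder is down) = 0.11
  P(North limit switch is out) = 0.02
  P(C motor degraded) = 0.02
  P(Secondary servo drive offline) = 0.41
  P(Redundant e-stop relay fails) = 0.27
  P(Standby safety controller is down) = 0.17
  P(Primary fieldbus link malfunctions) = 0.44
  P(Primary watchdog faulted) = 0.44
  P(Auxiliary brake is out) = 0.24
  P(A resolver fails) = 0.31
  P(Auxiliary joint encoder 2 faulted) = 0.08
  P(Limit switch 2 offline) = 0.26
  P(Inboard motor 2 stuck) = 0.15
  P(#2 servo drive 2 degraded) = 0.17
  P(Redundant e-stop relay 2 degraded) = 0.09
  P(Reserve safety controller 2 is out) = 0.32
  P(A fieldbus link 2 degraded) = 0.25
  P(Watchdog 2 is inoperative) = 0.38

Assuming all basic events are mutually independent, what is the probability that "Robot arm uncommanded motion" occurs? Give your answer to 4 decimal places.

P(E-stop path fails) [AND] = 0.11 × 0.02 × 0.02 = 0.000044
P(Servo loop lost) [AND] = 0.000044 × 0.41 = 0.000018
P(Feedback branch down) [OR] = 1 − (1−0.17) × (1−0.44) = 0.535200
P(Brake chain lost) [OR] = 1 − (1−0.27) × (1−0.535200) × (1−0.44) = 0.809990
P(Safety interlock lost) [AND] = 0.26 × 0.15 × 0.17 = 0.006630
P(Controller stage lost) [OR] = 1 − (1−0.006630) × (1−0.09) × (1−0.32) = 0.385303
P(E-stop path 2 unavailable) [OR] = 1 − (1−0.08) × (1−0.385303) × (1−0.25) = 0.575859
P(Servo loop 2 lost) [AND] = 0.24 × 0.31 × 0.575859 = 0.042844
P(Robot arm uncommanded motion) [OR] = 1 − (1−0.000018) × (1−0.809990) × (1−0.042844) × (1−0.38) = 0.887243
Rounded to 4 decimal places: P(Robot arm uncommanded motion) ≈ 0.8872.

0.8872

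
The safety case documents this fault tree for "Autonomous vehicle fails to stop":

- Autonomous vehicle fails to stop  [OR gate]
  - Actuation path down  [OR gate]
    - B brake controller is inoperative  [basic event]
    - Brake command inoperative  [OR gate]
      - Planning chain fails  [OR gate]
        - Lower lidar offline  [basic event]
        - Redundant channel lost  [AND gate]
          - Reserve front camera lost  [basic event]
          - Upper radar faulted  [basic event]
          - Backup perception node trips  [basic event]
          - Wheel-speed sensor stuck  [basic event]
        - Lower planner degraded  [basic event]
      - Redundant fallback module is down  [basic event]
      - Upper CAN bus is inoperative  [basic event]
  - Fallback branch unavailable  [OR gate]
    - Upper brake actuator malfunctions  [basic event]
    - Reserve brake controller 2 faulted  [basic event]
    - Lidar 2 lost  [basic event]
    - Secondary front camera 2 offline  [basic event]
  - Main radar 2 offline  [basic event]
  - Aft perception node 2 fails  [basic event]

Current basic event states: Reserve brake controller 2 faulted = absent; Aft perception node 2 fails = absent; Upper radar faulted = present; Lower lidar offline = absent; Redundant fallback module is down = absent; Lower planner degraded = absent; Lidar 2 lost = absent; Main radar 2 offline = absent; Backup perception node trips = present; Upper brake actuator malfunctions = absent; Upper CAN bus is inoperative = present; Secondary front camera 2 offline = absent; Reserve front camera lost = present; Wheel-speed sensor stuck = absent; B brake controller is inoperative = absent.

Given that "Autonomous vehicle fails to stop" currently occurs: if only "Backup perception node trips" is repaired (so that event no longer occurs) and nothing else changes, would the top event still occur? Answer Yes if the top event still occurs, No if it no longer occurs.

Counterfactual: set "Backup perception node trips" to not occurred.
Redundant channel lost [AND]: Reserve front camera lost=occurs, Upper radar faulted=occurs, Backup perception node trips=not, Wheel-speed sensor stuck=not → not all inputs occur → does not occur.
Planning chain fails [OR]: Lower lidar offline=not, Redundant channel lost=not, Lower planner degraded=not → no input occurs → does not occur.
Brake command inoperative [OR]: Planning chain fails=not, Redundant fallback module is down=not, Upper CAN bus is inoperative=occurs → at least one input occurs → occurs.
Actuation path down [OR]: B brake controller is inoperative=not, Brake command inoperative=occurs → at least one input occurs → occurs.
Fallback branch unavailable [OR]: Upper brake actuator malfunctions=not, Reserve brake controller 2 faulted=not, Lidar 2 lost=not, Secondary front camera 2 offline=not → no input occurs → does not occur.
Autonomous vehicle fails to stop [OR]: Actuation path down=occurs, Fallback branch unavailable=not, Main radar 2 offline=not, Aft perception node 2 fails=not → at least one input occurs → occurs.

Yes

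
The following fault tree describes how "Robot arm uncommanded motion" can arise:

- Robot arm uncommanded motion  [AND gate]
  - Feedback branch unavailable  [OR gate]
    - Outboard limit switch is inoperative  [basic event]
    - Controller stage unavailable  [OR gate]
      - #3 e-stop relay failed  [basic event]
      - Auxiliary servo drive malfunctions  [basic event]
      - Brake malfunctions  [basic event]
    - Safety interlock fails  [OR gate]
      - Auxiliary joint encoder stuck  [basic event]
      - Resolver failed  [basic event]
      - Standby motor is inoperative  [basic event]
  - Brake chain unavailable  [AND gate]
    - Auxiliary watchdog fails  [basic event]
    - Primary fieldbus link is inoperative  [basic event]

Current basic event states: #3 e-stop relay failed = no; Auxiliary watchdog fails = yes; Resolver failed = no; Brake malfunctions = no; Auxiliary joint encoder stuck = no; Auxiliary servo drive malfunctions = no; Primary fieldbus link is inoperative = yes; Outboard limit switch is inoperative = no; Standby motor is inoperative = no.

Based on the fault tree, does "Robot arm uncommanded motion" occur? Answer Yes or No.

Controller stage unavailable [OR]: #3 e-stop relay failed=not, Auxiliary servo drive malfunctions=not, Brake malfunctions=not → no input occurs → does not occur.
Safety interlock fails [OR]: Auxiliary joint encoder stuck=not, Resolver failed=not, Standby motor is inoperative=not → no input occurs → does not occur.
Feedback branch unavailable [OR]: Outboard limit switch is inoperative=not, Controller stage unavailable=not, Safety interlock fails=not → no input occurs → does not occur.
Brake chain unavailable [AND]: Auxiliary watchdog fails=occurs, Primary fieldbus link is inoperative=occurs → all inputs occur → occurs.
Robot arm uncommanded motion [AND]: Feedback branch unavailable=not, Brake chain unavailable=occurs → not all inputs occur → does not occur.

No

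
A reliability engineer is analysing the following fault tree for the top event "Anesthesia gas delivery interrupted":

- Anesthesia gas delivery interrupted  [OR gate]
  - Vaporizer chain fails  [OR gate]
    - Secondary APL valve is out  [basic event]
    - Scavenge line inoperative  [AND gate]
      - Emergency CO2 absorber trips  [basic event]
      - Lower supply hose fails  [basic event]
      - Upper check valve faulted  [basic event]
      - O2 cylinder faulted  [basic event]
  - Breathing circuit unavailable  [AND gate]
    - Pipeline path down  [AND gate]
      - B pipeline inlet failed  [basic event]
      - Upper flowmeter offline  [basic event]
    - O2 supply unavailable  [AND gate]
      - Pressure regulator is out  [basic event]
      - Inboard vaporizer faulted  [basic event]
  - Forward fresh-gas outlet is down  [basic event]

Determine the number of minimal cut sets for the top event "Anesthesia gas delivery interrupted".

Scavenge line inoperative [AND]: one cut set from each child combined → 1 × 1 × 1 × 1 = 1 cut set(s).
Vaporizer chain fails [OR]: union of children's cut sets → 2 cut set(s).
Pipeline path down [AND]: one cut set from each child combined → 1 × 1 = 1 cut set(s).
O2 supply unavailable [AND]: one cut set from each child combined → 1 × 1 = 1 cut set(s).
Breathing circuit unavailable [AND]: one cut set from each child combined → 1 × 1 = 1 cut set(s).
Anesthesia gas delivery interrupted [OR]: union of children's cut sets → 4 cut set(s).
Minimal cut sets: {Secondary APL valve is out}; {Emergency CO2 absorber trips, Lower supply hose fails, O2 cylinder faulted, Upper check valve faulted}; {B pipeline inlet failed, Inboard vaporizer faulted, Pressure regulator is out, Upper flowmeter offline}; {Forward fresh-gas outlet is down}.

4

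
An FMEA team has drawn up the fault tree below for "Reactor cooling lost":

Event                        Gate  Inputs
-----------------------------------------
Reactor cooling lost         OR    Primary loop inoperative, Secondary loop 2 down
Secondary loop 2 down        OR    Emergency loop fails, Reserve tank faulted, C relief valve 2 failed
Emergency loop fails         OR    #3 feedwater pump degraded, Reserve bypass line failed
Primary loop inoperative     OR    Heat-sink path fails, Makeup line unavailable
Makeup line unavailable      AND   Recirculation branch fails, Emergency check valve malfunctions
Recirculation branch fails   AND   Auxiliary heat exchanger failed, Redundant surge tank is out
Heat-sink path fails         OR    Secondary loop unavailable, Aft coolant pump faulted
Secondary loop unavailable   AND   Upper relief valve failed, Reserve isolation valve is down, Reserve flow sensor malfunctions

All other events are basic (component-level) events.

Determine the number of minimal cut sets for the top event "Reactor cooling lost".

Secondary loop unavailable [AND]: one cut set from each child combined → 1 × 1 × 1 = 1 cut set(s).
Heat-sink path fails [OR]: union of children's cut sets → 2 cut set(s).
Recirculation branch fails [AND]: one cut set from each child combined → 1 × 1 = 1 cut set(s).
Makeup line unavailable [AND]: one cut set from each child combined → 1 × 1 = 1 cut set(s).
Primary loop inoperative [OR]: union of children's cut sets → 3 cut set(s).
Emergency loop fails [OR]: union of children's cut sets → 2 cut set(s).
Secondary loop 2 down [OR]: union of children's cut sets → 4 cut set(s).
Reactor cooling lost [OR]: union of children's cut sets → 7 cut set(s).
Minimal cut sets: {Reserve flow sensor malfunctions, Reserve isolation valve is down, Upper relief valve failed}; {Aft coolant pump faulted}; {Auxiliary heat exchanger failed, Emergency check valve malfunctions, Redundant surge tank is out}; {#3 feedwater pump degraded}; {Reserve bypass line failed}; {Reserve tank faulted}; {C relief valve 2 failed}.

7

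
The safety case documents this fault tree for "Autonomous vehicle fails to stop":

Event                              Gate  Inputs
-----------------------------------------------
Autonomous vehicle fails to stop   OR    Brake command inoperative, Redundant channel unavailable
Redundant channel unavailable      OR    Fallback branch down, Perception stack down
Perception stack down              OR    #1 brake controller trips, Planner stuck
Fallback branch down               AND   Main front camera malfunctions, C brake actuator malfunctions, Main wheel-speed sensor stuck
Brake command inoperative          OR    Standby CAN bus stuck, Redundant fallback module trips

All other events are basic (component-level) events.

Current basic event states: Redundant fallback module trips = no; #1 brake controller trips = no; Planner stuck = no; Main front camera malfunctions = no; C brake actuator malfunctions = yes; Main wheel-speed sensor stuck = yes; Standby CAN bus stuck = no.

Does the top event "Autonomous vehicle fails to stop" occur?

Brake command inoperative [OR]: Standby CAN bus stuck=not, Redundant fallback module trips=not → no input occurs → does not occur.
Fallback branch down [AND]: Main front camera malfunctions=not, C brake actuator malfunctions=occurs, Main wheel-speed sensor stuck=occurs → not all inputs occur → does not occur.
Perception stack down [OR]: #1 brake controller trips=not, Planner stuck=not → no input occurs → does not occur.
Redundant channel unavailable [OR]: Fallback branch down=not, Perception stack down=not → no input occurs → does not occur.
Autonomous vehicle fails to stop [OR]: Brake command inoperative=not, Redundant channel unavailable=not → no input occurs → does not occur.

No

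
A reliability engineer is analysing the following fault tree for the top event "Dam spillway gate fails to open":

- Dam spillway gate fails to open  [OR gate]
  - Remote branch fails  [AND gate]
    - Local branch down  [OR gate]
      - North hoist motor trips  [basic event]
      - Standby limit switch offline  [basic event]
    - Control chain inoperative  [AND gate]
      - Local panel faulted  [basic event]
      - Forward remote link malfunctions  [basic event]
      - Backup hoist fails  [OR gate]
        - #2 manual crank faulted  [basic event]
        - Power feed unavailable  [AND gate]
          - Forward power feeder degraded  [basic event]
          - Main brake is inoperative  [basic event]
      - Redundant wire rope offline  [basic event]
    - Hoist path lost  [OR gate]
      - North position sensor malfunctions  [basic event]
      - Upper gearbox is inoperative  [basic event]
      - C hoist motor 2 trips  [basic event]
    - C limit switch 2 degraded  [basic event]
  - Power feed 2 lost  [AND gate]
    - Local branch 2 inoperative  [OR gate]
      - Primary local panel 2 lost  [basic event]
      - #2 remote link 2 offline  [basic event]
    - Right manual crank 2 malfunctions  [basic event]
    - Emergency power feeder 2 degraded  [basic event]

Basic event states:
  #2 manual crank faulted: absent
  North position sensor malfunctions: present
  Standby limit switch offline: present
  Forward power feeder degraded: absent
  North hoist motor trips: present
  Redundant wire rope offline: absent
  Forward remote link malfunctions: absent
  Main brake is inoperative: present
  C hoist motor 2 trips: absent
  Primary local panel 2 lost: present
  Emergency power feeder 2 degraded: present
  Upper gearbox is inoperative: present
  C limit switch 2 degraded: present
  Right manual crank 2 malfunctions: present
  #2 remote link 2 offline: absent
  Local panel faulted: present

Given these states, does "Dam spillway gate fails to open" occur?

Local branch down [OR]: North hoist motor trips=occurs, Standby limit switch offline=occurs → at least one input occurs → occurs.
Power feed unavailable [AND]: Forward power feeder degraded=not, Main brake is inoperative=occurs → not all inputs occur → does not occur.
Backup hoist fails [OR]: #2 manual crank faulted=not, Power feed unavailable=not → no input occurs → does not occur.
Control chain inoperative [AND]: Local panel faulted=occurs, Forward remote link malfunctions=not, Backup hoist fails=not, Redundant wire rope offline=not → not all inputs occur → does not occur.
Hoist path lost [OR]: North position sensor malfunctions=occurs, Upper gearbox is inoperative=occurs, C hoist motor 2 trips=not → at least one input occurs → occurs.
Remote branch fails [AND]: Local branch down=occurs, Control chain inoperative=not, Hoist path lost=occurs, C limit switch 2 degraded=occurs → not all inputs occur → does not occur.
Local branch 2 inoperative [OR]: Primary local panel 2 lost=occurs, #2 remote link 2 offline=not → at least one input occurs → occurs.
Power feed 2 lost [AND]: Local branch 2 inoperative=occurs, Right manual crank 2 malfunctions=occurs, Emergency power feeder 2 degraded=occurs → all inputs occur → occurs.
Dam spillway gate fails to open [OR]: Remote branch fails=not, Power feed 2 lost=occurs → at least one input occurs → occurs.

Yes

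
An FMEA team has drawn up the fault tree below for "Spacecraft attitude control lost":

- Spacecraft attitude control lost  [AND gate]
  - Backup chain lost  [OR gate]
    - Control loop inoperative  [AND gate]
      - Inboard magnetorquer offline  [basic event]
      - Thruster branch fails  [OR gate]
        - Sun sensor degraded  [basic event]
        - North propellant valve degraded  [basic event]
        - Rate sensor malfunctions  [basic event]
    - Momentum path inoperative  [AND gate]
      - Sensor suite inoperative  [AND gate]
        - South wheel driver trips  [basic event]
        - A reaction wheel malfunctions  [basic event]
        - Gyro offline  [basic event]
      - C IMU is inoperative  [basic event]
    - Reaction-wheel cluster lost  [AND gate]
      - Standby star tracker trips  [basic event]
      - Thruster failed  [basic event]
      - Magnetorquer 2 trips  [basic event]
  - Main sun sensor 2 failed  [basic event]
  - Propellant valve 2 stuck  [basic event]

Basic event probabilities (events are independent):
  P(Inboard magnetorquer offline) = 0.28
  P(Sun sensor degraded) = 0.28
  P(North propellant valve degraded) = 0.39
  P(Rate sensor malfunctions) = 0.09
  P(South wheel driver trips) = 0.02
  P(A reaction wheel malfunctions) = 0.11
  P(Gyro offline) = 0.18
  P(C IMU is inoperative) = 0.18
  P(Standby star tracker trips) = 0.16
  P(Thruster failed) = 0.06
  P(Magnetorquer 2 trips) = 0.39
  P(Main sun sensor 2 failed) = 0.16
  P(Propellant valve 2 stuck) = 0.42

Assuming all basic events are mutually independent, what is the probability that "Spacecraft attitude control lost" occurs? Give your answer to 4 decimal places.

0.0115

P(Thruster branch fails) [OR] = 1 − (1−0.28) × (1−0.39) × (1−0.09) = 0.600328
P(Control loop inoperative) [AND] = 0.28 × 0.600328 = 0.168092
P(Sensor suite inoperative) [AND] = 0.02 × 0.11 × 0.18 = 0.000396
P(Momentum path inoperative) [AND] = 0.000396 × 0.18 = 0.000071
P(Reaction-wheel cluster lost) [AND] = 0.16 × 0.06 × 0.39 = 0.003744
P(Backup chain lost) [OR] = 1 − (1−0.168092) × (1−0.000071) × (1−0.003744) = 0.171266
P(Spacecraft attitude control lost) [AND] = 0.171266 × 0.16 × 0.42 = 0.011509
Rounded to 4 decimal places: P(Spacecraft attitude control lost) ≈ 0.0115.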